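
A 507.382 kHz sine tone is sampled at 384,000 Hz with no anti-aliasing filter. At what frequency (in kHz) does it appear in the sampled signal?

123.382 kHz

Nyquist = 384,000/2 = 192,000 Hz; 507,382 Hz exceeds it.
Alias = |507,382 − 1×384,000| = |507,382 − 384,000| = 123,382 Hz = 123.382 kHz.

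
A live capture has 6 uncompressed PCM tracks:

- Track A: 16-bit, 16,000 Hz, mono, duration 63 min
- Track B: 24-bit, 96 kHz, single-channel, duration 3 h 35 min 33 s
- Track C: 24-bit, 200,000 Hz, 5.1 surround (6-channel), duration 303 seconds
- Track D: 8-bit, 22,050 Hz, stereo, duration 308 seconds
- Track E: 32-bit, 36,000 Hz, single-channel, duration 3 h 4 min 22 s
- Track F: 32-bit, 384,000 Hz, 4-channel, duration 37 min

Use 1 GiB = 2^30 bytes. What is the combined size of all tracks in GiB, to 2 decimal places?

18.80 GiB

Track A: 63 min = 3,780 s; 16,000 × 3,780 × 2 × 1 = 120,960,000 bytes.
Track B: 3 h 35 min 33 s = 12,933 s; 96,000 × 12,933 × 3 × 1 = 3,724,704,000 bytes.
Track C: 200,000 × 303 × 3 × 6 = 1,090,800,000 bytes.
Track D: 22,050 × 308 × 1 × 2 = 13,582,800 bytes.
Track E: 3 h 4 min 22 s = 11,062 s; 36,000 × 11,062 × 4 × 1 = 1,592,928,000 bytes.
Track F: 37 min = 2,220 s; 384,000 × 2,220 × 4 × 4 = 13,639,680,000 bytes.
Total = 20,182,654,800 bytes = 18.80 GiB.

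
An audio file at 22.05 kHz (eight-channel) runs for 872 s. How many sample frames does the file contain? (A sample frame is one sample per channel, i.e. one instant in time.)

22,050 samples/s × 872 s = 19,227,600 frames.

19,227,600 sample frames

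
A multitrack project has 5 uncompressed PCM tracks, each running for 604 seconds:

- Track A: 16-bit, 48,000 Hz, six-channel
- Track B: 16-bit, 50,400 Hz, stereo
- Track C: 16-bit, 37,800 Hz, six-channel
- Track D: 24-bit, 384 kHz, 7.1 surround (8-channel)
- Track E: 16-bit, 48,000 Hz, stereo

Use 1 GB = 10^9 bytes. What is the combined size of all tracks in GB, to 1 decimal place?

6.4 GB

Track A: 48,000 × 604 × 2 × 6 = 347,904,000 bytes.
Track B: 50,400 × 604 × 2 × 2 = 121,766,400 bytes.
Track C: 37,800 × 604 × 2 × 6 = 273,974,400 bytes.
Track D: 384,000 × 604 × 3 × 8 = 5,566,464,000 bytes.
Track E: 48,000 × 604 × 2 × 2 = 115,968,000 bytes.
Total = 6,426,076,800 bytes = 6.4 GB.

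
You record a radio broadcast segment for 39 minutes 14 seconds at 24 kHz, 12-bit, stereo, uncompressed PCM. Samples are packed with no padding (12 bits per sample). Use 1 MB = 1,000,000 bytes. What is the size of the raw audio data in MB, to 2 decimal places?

Duration = 39 minutes 14 seconds = 2,354 s.
Bits = 24,000 × 2,354 × 12 × 2 = 1,355,904,000 bits = 169,488,000 bytes.
169,488,000 / 1,000,000 = 169.49 MB.

169.49 MB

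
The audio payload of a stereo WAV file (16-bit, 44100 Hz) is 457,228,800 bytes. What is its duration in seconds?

Byte rate = 44,100 × 2 × 2 = 176,400 bytes/s.
Duration = 457,228,800 / 176,400 = 2,592 s.

2,592 seconds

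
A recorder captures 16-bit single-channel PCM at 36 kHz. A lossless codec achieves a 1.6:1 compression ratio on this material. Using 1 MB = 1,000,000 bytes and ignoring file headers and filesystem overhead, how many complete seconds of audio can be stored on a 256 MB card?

Uncompressed byte rate = 36,000 × 2 × 1 = 72,000 bytes/s.
After 1.6:1 compression, effective rate ≈ 45000 bytes/s.
Capacity = 256 × 1,000,000 = 256,000,000 bytes.
256,000,000 / effective rate ≈ 5688.89 s → 5,688 seconds.

5,688 seconds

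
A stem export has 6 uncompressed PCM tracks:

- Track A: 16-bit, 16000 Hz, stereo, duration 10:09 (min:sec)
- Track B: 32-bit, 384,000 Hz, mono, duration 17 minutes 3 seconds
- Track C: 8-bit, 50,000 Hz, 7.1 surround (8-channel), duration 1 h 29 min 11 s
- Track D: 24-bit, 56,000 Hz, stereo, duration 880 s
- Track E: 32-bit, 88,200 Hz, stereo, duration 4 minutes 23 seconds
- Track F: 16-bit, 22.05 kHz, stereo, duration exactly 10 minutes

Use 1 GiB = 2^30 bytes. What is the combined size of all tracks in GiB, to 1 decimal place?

Track A: 10:09 (min:sec) = 609 s; 16,000 × 609 × 2 × 2 = 38,976,000 bytes.
Track B: 17 minutes 3 seconds = 1,023 s; 384,000 × 1,023 × 4 × 1 = 1,571,328,000 bytes.
Track C: 1 h 29 min 11 s = 5,351 s; 50,000 × 5,351 × 1 × 8 = 2,140,400,000 bytes.
Track D: 56,000 × 880 × 3 × 2 = 295,680,000 bytes.
Track E: 4 minutes 23 seconds = 263 s; 88,200 × 263 × 4 × 2 = 185,572,800 bytes.
Track F: exactly 10 minutes = 600 s; 22,050 × 600 × 2 × 2 = 52,920,000 bytes.
Total = 4,284,876,800 bytes = 4.0 GiB.

4.0 GiB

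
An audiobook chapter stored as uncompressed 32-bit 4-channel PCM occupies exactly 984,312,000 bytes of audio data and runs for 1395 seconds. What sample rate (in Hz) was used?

44,100 Hz

Bytes = sample_rate × seconds × bytes_per_sample × channels.
sample_rate = 984,312,000 / (1,395 × 4 × 4) = 984,312,000 / 22,320 = 44,100 Hz.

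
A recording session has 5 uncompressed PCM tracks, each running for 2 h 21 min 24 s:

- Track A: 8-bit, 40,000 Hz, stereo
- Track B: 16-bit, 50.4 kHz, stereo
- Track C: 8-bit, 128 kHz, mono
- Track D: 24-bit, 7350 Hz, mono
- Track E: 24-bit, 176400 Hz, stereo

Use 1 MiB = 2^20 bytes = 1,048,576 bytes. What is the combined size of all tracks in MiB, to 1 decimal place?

2 h 21 min 24 s = 8,484 s.
Track A: 40,000 × 8,484 × 1 × 2 = 678,720,000 bytes.
Track B: 50,400 × 8,484 × 2 × 2 = 1,710,374,400 bytes.
Track C: 128,000 × 8,484 × 1 × 1 = 1,085,952,000 bytes.
Track D: 7,350 × 8,484 × 3 × 1 = 187,072,200 bytes.
Track E: 176,400 × 8,484 × 3 × 2 = 8,979,465,600 bytes.
Total = 12,641,584,200 bytes = 12056.0 MiB.

12056.0 MiB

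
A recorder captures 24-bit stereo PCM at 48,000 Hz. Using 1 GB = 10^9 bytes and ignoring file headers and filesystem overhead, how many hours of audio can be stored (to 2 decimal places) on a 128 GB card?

Uncompressed byte rate = 48,000 × 3 × 2 = 288,000 bytes/s.
Capacity = 128 × 1,000,000,000 = 128,000,000,000 bytes.
128,000,000,000 / 288,000 ≈ 444444.44 s → 123.46 hours.

123.46 hours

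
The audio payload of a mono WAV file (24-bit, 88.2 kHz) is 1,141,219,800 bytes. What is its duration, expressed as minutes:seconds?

71:53

Byte rate = 88,200 × 3 × 1 = 264,600 bytes/s.
Duration = 1,141,219,800 / 264,600 = 4,313 s.
4,313 s = 71:53.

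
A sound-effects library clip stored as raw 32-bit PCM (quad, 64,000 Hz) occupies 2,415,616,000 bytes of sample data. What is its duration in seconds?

Byte rate = 64,000 × 4 × 4 = 1,024,000 bytes/s.
Duration = 2,415,616,000 / 1,024,000 = 2,359 s.

2,359 seconds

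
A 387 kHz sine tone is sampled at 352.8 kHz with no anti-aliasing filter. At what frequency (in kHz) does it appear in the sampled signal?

34.2 kHz

Nyquist = 352,800/2 = 176,400 Hz; 387,000 Hz exceeds it.
Alias = |387,000 − 1×352,800| = |387,000 − 352,800| = 34,200 Hz = 34.2 kHz.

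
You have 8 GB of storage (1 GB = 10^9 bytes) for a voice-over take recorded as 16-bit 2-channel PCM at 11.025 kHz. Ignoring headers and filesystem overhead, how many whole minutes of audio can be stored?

3,023 minutes

Uncompressed byte rate = 11,025 × 2 × 2 = 44,100 bytes/s.
Capacity = 8 × 1,000,000,000 = 8,000,000,000 bytes.
8,000,000,000 / 44,100 ≈ 181405.9 s → 3,023 minutes.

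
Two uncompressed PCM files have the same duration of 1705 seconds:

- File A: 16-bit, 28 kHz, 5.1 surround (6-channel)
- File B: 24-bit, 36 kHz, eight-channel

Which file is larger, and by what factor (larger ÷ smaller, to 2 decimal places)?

File B, by a factor of 2.57

File A: 28,000 × 2 × 6 = 336,000 bytes/s.
File B: 36,000 × 3 × 8 = 864,000 bytes/s.
File B is larger; ratio = 1,473,120,000 / 572,880,000 = 2.57.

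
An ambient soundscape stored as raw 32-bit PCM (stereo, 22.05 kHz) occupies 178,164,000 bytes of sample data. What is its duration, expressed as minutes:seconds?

Byte rate = 22,050 × 4 × 2 = 176,400 bytes/s.
Duration = 178,164,000 / 176,400 = 1,010 s.
1,010 s = 16:50.

16:50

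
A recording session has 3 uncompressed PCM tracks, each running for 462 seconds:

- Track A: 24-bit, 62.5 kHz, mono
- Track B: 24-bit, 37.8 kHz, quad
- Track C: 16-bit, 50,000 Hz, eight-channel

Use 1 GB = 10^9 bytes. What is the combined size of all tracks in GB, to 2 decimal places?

0.67 GB

Track A: 62,500 × 462 × 3 × 1 = 86,625,000 bytes.
Track B: 37,800 × 462 × 3 × 4 = 209,563,200 bytes.
Track C: 50,000 × 462 × 2 × 8 = 369,600,000 bytes.
Total = 665,788,200 bytes = 0.67 GB.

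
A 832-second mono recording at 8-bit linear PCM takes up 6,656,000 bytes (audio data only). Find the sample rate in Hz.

Bytes = sample_rate × seconds × bytes_per_sample × channels.
sample_rate = 6,656,000 / (832 × 1 × 1) = 6,656,000 / 832 = 8,000 Hz.

8,000 Hz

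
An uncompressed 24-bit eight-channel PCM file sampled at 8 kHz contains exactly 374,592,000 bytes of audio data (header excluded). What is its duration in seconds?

1,951 seconds

Byte rate = 8,000 × 3 × 8 = 192,000 bytes/s.
Duration = 374,592,000 / 192,000 = 1,951 s.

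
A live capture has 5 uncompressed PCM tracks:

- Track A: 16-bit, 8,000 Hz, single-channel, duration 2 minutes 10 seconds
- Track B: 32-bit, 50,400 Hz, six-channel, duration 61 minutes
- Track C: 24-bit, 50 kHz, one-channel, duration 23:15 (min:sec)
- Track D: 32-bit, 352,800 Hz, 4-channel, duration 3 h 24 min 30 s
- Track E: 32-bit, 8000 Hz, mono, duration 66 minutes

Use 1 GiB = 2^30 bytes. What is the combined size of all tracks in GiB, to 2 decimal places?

68.94 GiB

Track A: 2 minutes 10 seconds = 130 s; 8,000 × 130 × 2 × 1 = 2,080,000 bytes.
Track B: 61 minutes = 3,660 s; 50,400 × 3,660 × 4 × 6 = 4,427,136,000 bytes.
Track C: 23:15 (min:sec) = 1,395 s; 50,000 × 1,395 × 3 × 1 = 209,250,000 bytes.
Track D: 3 h 24 min 30 s = 12,270 s; 352,800 × 12,270 × 4 × 4 = 69,261,696,000 bytes.
Track E: 66 minutes = 3,960 s; 8,000 × 3,960 × 4 × 1 = 126,720,000 bytes.
Total = 74,026,882,000 bytes = 68.94 GiB.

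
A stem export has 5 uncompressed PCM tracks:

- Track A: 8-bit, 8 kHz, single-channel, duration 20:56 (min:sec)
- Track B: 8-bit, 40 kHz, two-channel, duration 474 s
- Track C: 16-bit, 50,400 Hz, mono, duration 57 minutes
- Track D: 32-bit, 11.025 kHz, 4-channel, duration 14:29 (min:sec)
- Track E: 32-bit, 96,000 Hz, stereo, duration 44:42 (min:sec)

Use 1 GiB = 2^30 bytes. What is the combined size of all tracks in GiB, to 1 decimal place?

Track A: 20:56 (min:sec) = 1,256 s; 8,000 × 1,256 × 1 × 1 = 10,048,000 bytes.
Track B: 40,000 × 474 × 1 × 2 = 37,920,000 bytes.
Track C: 57 minutes = 3,420 s; 50,400 × 3,420 × 2 × 1 = 344,736,000 bytes.
Track D: 14:29 (min:sec) = 869 s; 11,025 × 869 × 4 × 4 = 153,291,600 bytes.
Track E: 44:42 (min:sec) = 2,682 s; 96,000 × 2,682 × 4 × 2 = 2,059,776,000 bytes.
Total = 2,605,771,600 bytes = 2.4 GiB.

2.4 GiB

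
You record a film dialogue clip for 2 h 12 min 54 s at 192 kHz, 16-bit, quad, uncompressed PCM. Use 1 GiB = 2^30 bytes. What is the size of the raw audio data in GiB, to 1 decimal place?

11.4 GiB

Duration = 2 h 12 min 54 s = 7,974 s.
Bytes = 192,000 samples/s × 7,974 s × 2 bytes/sample × 4 ch = 12,248,064,000 bytes.
12,248,064,000 / 1,073,741,824 = 11.4 GiB.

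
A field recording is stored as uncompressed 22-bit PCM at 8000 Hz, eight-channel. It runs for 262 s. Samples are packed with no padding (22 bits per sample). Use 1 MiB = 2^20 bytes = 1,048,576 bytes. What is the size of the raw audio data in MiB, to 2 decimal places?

Bits = 8,000 × 262 × 22 × 8 = 368,896,000 bits = 46,112,000 bytes.
46,112,000 / 1,048,576 = 43.98 MiB.

43.98 MiB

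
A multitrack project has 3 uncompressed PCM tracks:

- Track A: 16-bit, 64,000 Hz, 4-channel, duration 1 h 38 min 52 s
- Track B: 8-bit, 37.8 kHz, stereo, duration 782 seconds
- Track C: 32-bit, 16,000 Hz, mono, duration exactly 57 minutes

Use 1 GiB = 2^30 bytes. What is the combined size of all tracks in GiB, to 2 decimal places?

Track A: 1 h 38 min 52 s = 5,932 s; 64,000 × 5,932 × 2 × 4 = 3,037,184,000 bytes.
Track B: 37,800 × 782 × 1 × 2 = 59,119,200 bytes.
Track C: exactly 57 minutes = 3,420 s; 16,000 × 3,420 × 4 × 1 = 218,880,000 bytes.
Total = 3,315,183,200 bytes = 3.09 GiB.

3.09 GiB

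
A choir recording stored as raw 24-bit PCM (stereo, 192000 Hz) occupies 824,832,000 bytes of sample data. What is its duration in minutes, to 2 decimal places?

Byte rate = 192,000 × 3 × 2 = 1,152,000 bytes/s.
Duration = 824,832,000 / 1,152,000 = 716 s.
716 s / 60 = 11.93 minutes.

11.93 minutes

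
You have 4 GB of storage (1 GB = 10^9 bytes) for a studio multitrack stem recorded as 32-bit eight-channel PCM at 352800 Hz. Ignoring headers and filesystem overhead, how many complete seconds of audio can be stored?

354 seconds

Uncompressed byte rate = 352,800 × 4 × 8 = 11,289,600 bytes/s.
Capacity = 4 × 1,000,000,000 = 4,000,000,000 bytes.
4,000,000,000 / 11,289,600 ≈ 354.31 s → 354 seconds.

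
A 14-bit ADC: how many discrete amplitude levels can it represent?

16,384 levels

2^14 = 16,384.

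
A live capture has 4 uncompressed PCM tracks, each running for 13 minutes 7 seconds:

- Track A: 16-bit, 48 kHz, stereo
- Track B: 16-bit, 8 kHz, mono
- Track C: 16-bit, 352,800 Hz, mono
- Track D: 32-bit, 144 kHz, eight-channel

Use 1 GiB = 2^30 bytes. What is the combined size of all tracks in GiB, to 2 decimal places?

13 minutes 7 seconds = 787 s.
Track A: 48,000 × 787 × 2 × 2 = 151,104,000 bytes.
Track B: 8,000 × 787 × 2 × 1 = 12,592,000 bytes.
Track C: 352,800 × 787 × 2 × 1 = 555,307,200 bytes.
Track D: 144,000 × 787 × 4 × 8 = 3,626,496,000 bytes.
Total = 4,345,499,200 bytes = 4.05 GiB.

4.05 GiB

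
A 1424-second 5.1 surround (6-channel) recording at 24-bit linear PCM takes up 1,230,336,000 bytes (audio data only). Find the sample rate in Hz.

48,000 Hz

Bytes = sample_rate × seconds × bytes_per_sample × channels.
sample_rate = 1,230,336,000 / (1,424 × 3 × 6) = 1,230,336,000 / 25,632 = 48,000 Hz.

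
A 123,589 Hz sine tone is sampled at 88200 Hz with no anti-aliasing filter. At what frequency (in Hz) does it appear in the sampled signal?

Nyquist = 88,200/2 = 44,100 Hz; 123,589 Hz exceeds it.
Alias = |123,589 − 1×88,200| = |123,589 − 88,200| = 35,389 Hz.

35,389 Hz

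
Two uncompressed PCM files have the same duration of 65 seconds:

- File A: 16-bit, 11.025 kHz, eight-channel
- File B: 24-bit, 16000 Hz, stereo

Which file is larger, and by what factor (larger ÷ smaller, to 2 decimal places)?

File A: 11,025 × 2 × 8 = 176,400 bytes/s.
File B: 16,000 × 3 × 2 = 96,000 bytes/s.
File A is larger; ratio = 11,466,000 / 6,240,000 = 1.84.

File A, by a factor of 1.84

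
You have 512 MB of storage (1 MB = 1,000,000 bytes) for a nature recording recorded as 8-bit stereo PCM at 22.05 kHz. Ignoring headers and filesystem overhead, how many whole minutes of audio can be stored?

193 minutes

Uncompressed byte rate = 22,050 × 1 × 2 = 44,100 bytes/s.
Capacity = 512 × 1,000,000 = 512,000,000 bytes.
512,000,000 / 44,100 ≈ 11609.98 s → 193 minutes.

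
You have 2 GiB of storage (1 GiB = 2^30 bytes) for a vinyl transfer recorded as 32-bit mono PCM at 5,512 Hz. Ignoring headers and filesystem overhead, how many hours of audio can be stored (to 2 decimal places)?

Uncompressed byte rate = 5,512 × 4 × 1 = 22,048 bytes/s.
Capacity = 2 × 1,073,741,824 = 2,147,483,648 bytes.
2,147,483,648 / 22,048 ≈ 97400.38 s → 27.06 hours.

27.06 hours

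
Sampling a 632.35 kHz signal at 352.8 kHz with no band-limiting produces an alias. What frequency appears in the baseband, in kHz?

73.25 kHz

Nyquist = 352,800/2 = 176,400 Hz; 632,350 Hz exceeds it.
Alias = |632,350 − 2×352,800| = |632,350 − 705,600| = 73,250 Hz = 73.25 kHz.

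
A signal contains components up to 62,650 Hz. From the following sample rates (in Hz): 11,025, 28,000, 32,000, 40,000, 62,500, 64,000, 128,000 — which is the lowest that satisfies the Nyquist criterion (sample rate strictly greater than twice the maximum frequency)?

128,000 Hz

Need sample rate > 2 × 62,650 = 125,300 Hz.
Lowest listed rate above 125,300 Hz is 128,000 Hz.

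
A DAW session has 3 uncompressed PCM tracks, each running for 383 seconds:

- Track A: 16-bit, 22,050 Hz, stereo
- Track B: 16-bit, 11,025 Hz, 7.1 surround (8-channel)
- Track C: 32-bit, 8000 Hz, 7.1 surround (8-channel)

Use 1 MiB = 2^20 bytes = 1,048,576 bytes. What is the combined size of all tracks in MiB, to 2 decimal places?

190.15 MiB

Track A: 22,050 × 383 × 2 × 2 = 33,780,600 bytes.
Track B: 11,025 × 383 × 2 × 8 = 67,561,200 bytes.
Track C: 8,000 × 383 × 4 × 8 = 98,048,000 bytes.
Total = 199,389,800 bytes = 190.15 MiB.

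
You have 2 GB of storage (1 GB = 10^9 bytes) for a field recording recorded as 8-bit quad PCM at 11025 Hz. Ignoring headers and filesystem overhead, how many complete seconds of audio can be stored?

45,351 seconds

Uncompressed byte rate = 11,025 × 1 × 4 = 44,100 bytes/s.
Capacity = 2 × 1,000,000,000 = 2,000,000,000 bytes.
2,000,000,000 / 44,100 ≈ 45351.47 s → 45,351 seconds.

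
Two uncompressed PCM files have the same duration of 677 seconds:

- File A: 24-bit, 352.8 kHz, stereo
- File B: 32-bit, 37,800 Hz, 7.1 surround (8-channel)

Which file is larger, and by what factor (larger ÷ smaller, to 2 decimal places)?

File A, by a factor of 1.75

File A: 352,800 × 3 × 2 = 2,116,800 bytes/s.
File B: 37,800 × 4 × 8 = 1,209,600 bytes/s.
File A is larger; ratio = 1,433,073,600 / 818,899,200 = 1.75.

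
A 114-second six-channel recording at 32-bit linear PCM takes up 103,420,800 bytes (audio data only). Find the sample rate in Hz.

37,800 Hz

Bytes = sample_rate × seconds × bytes_per_sample × channels.
sample_rate = 103,420,800 / (114 × 4 × 6) = 103,420,800 / 2,736 = 37,800 Hz.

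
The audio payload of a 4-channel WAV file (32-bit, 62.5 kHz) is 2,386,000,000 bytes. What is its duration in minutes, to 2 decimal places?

Byte rate = 62,500 × 4 × 4 = 1,000,000 bytes/s.
Duration = 2,386,000,000 / 1,000,000 = 2,386 s.
2,386 s / 60 = 39.77 minutes.

39.77 minutes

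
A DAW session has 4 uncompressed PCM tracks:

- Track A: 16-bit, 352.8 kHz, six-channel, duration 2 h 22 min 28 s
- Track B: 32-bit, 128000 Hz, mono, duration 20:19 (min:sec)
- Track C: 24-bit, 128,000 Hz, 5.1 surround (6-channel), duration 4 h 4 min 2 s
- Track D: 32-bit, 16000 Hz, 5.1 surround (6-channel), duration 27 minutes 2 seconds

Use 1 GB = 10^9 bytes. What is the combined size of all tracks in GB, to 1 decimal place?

71.2 GB

Track A: 2 h 22 min 28 s = 8,548 s; 352,800 × 8,548 × 2 × 6 = 36,188,812,800 bytes.
Track B: 20:19 (min:sec) = 1,219 s; 128,000 × 1,219 × 4 × 1 = 624,128,000 bytes.
Track C: 4 h 4 min 2 s = 14,642 s; 128,000 × 14,642 × 3 × 6 = 33,735,168,000 bytes.
Track D: 27 minutes 2 seconds = 1,622 s; 16,000 × 1,622 × 4 × 6 = 622,848,000 bytes.
Total = 71,170,956,800 bytes = 71.2 GB.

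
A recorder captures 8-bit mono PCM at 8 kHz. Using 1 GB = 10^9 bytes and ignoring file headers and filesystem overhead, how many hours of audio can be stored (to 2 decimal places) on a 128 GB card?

Uncompressed byte rate = 8,000 × 1 × 1 = 8,000 bytes/s.
Capacity = 128 × 1,000,000,000 = 128,000,000,000 bytes.
128,000,000,000 / 8,000 ≈ 16000000 s → 4444.44 hours.

4444.44 hours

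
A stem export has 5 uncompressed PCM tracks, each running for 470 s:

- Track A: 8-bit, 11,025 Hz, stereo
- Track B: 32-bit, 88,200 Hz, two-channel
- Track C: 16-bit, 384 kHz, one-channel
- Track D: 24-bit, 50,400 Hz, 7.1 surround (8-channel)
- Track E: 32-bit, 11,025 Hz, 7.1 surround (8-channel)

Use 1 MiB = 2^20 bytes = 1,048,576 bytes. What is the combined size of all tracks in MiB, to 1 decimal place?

1370.7 MiB

Track A: 11,025 × 470 × 1 × 2 = 10,363,500 bytes.
Track B: 88,200 × 470 × 4 × 2 = 331,632,000 bytes.
Track C: 384,000 × 470 × 2 × 1 = 360,960,000 bytes.
Track D: 50,400 × 470 × 3 × 8 = 568,512,000 bytes.
Track E: 11,025 × 470 × 4 × 8 = 165,816,000 bytes.
Total = 1,437,283,500 bytes = 1370.7 MiB.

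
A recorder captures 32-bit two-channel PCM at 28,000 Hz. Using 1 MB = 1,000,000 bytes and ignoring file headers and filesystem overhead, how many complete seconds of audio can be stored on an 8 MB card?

Uncompressed byte rate = 28,000 × 4 × 2 = 224,000 bytes/s.
Capacity = 8 × 1,000,000 = 8,000,000 bytes.
8,000,000 / 224,000 ≈ 35.71 s → 35 seconds.

35 seconds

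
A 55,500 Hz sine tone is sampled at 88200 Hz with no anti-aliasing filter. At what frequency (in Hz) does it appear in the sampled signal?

32,700 Hz

Nyquist = 88,200/2 = 44,100 Hz; 55,500 Hz exceeds it.
Alias = |55,500 − 1×88,200| = |55,500 − 88,200| = 32,700 Hz.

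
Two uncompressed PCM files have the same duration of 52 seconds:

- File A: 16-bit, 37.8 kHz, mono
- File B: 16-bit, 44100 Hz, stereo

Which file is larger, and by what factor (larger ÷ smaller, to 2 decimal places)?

File A: 37,800 × 2 × 1 = 75,600 bytes/s.
File B: 44,100 × 2 × 2 = 176,400 bytes/s.
File B is larger; ratio = 9,172,800 / 3,931,200 = 2.33.

File B, by a factor of 2.33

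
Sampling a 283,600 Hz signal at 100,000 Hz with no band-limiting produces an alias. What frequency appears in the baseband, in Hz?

16,400 Hz

Nyquist = 100,000/2 = 50,000 Hz; 283,600 Hz exceeds it.
Alias = |283,600 − 3×100,000| = |283,600 − 300,000| = 16,400 Hz.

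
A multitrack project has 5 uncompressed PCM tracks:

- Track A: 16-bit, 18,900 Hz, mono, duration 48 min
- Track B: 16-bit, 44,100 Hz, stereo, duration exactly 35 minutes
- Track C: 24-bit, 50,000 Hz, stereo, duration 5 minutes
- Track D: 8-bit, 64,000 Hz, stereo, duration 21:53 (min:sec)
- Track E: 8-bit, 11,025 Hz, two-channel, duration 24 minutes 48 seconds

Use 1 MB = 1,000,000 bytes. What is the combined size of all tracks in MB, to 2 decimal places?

770.18 MB

Track A: 48 min = 2,880 s; 18,900 × 2,880 × 2 × 1 = 108,864,000 bytes.
Track B: exactly 35 minutes = 2,100 s; 44,100 × 2,100 × 2 × 2 = 370,440,000 bytes.
Track C: 5 minutes = 300 s; 50,000 × 300 × 3 × 2 = 90,000,000 bytes.
Track D: 21:53 (min:sec) = 1,313 s; 64,000 × 1,313 × 1 × 2 = 168,064,000 bytes.
Track E: 24 minutes 48 seconds = 1,488 s; 11,025 × 1,488 × 1 × 2 = 32,810,400 bytes.
Total = 770,178,400 bytes = 770.18 MB.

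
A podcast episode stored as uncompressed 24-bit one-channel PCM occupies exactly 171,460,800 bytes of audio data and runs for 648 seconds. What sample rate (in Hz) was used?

88,200 Hz

Bytes = sample_rate × seconds × bytes_per_sample × channels.
sample_rate = 171,460,800 / (648 × 3 × 1) = 171,460,800 / 1,944 = 88,200 Hz.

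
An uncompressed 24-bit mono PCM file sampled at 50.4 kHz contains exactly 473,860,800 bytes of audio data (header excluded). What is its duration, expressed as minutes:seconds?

Byte rate = 50,400 × 3 × 1 = 151,200 bytes/s.
Duration = 473,860,800 / 151,200 = 3,134 s.
3,134 s = 52:14.

52:14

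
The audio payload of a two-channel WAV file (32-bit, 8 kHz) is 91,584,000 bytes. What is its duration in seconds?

1,431 seconds

Byte rate = 8,000 × 4 × 2 = 64,000 bytes/s.
Duration = 91,584,000 / 64,000 = 1,431 s.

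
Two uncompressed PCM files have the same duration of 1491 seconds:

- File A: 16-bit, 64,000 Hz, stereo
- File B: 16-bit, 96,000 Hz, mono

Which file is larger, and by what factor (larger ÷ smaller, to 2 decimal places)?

File A, by a factor of 1.33

File A: 64,000 × 2 × 2 = 256,000 bytes/s.
File B: 96,000 × 2 × 1 = 192,000 bytes/s.
File A is larger; ratio = 381,696,000 / 286,272,000 = 1.33.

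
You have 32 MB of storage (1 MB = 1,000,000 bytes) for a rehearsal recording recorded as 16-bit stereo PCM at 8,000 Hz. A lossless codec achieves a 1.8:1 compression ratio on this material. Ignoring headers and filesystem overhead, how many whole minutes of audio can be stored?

Uncompressed byte rate = 8,000 × 2 × 2 = 32,000 bytes/s.
After 1.8:1 compression, effective rate ≈ 17777.78 bytes/s.
Capacity = 32 × 1,000,000 = 32,000,000 bytes.
32,000,000 / effective rate ≈ 1800 s → 30 minutes.

30 minutes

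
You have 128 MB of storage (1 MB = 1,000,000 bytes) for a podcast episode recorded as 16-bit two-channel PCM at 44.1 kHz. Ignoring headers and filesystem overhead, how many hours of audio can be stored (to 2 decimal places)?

Uncompressed byte rate = 44,100 × 2 × 2 = 176,400 bytes/s.
Capacity = 128 × 1,000,000 = 128,000,000 bytes.
128,000,000 / 176,400 ≈ 725.62 s → 0.20 hours.

0.20 hours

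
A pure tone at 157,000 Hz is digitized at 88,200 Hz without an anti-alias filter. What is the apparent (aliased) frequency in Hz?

Nyquist = 88,200/2 = 44,100 Hz; 157,000 Hz exceeds it.
Alias = |157,000 − 2×88,200| = |157,000 − 176,400| = 19,400 Hz.

19,400 Hz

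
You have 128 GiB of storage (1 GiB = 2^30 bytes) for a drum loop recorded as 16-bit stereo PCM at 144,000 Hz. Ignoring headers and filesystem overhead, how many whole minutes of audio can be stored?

3,976 minutes

Uncompressed byte rate = 144,000 × 2 × 2 = 576,000 bytes/s.
Capacity = 128 × 1,073,741,824 = 137,438,953,472 bytes.
137,438,953,472 / 576,000 ≈ 238609.29 s → 3,976 minutes.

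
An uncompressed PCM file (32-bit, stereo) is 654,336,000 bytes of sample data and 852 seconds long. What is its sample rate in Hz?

96,000 Hz

Bytes = sample_rate × seconds × bytes_per_sample × channels.
sample_rate = 654,336,000 / (852 × 4 × 2) = 654,336,000 / 6,816 = 96,000 Hz.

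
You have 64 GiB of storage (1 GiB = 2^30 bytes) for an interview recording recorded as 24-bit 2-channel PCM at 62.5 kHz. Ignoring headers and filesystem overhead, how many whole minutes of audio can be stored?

Uncompressed byte rate = 62,500 × 3 × 2 = 375,000 bytes/s.
Capacity = 64 × 1,073,741,824 = 68,719,476,736 bytes.
68,719,476,736 / 375,000 ≈ 183251.94 s → 3,054 minutes.

3,054 minutes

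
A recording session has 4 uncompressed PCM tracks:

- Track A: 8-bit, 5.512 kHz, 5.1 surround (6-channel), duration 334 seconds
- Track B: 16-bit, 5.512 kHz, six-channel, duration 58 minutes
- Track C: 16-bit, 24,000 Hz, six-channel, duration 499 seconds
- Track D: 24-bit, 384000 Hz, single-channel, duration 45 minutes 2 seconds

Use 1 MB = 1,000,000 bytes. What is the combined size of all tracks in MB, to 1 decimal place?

Track A: 5,512 × 334 × 1 × 6 = 11,046,048 bytes.
Track B: 58 minutes = 3,480 s; 5,512 × 3,480 × 2 × 6 = 230,181,120 bytes.
Track C: 24,000 × 499 × 2 × 6 = 143,712,000 bytes.
Track D: 45 minutes 2 seconds = 2,702 s; 384,000 × 2,702 × 3 × 1 = 3,112,704,000 bytes.
Total = 3,497,643,168 bytes = 3497.6 MB.

3497.6 MB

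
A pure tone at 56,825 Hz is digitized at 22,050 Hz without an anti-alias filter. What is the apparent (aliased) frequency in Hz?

9,325 Hz

Nyquist = 22,050/2 = 11,025 Hz; 56,825 Hz exceeds it.
Alias = |56,825 − 3×22,050| = |56,825 − 66,150| = 9,325 Hz.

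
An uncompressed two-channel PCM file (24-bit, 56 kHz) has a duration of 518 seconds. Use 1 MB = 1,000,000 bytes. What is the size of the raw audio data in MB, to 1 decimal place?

Bytes = 56,000 samples/s × 518 s × 3 bytes/sample × 2 ch = 174,048,000 bytes.
174,048,000 / 1,000,000 = 174.0 MB.

174.0 MB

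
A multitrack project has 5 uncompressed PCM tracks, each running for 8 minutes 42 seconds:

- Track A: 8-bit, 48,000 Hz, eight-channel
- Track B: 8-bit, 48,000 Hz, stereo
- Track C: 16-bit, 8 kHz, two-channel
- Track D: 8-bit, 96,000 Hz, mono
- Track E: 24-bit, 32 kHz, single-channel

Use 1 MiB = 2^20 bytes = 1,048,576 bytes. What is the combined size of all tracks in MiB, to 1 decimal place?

8 minutes 42 seconds = 522 s.
Track A: 48,000 × 522 × 1 × 8 = 200,448,000 bytes.
Track B: 48,000 × 522 × 1 × 2 = 50,112,000 bytes.
Track C: 8,000 × 522 × 2 × 2 = 16,704,000 bytes.
Track D: 96,000 × 522 × 1 × 1 = 50,112,000 bytes.
Track E: 32,000 × 522 × 3 × 1 = 50,112,000 bytes.
Total = 367,488,000 bytes = 350.5 MiB.

350.5 MiB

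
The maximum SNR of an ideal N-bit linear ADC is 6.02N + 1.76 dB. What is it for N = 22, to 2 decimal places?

6.02 × 22 + 1.76 = 134.20 dB.

134.20 dB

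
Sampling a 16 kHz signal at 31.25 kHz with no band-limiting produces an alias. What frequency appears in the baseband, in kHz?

Nyquist = 31,250/2 = 15,625 Hz; 16,000 Hz exceeds it.
Alias = |16,000 − 1×31,250| = |16,000 − 31,250| = 15,250 Hz = 15.25 kHz.

15.25 kHz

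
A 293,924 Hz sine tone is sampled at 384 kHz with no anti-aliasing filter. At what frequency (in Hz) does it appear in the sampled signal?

Nyquist = 384,000/2 = 192,000 Hz; 293,924 Hz exceeds it.
Alias = |293,924 − 1×384,000| = |293,924 − 384,000| = 90,076 Hz.

90,076 Hz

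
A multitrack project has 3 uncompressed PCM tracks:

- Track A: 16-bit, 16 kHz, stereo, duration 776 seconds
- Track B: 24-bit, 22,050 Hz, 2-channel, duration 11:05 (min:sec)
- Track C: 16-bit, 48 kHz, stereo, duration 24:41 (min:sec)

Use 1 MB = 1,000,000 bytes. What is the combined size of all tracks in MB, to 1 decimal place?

Track A: 16,000 × 776 × 2 × 2 = 49,664,000 bytes.
Track B: 11:05 (min:sec) = 665 s; 22,050 × 665 × 3 × 2 = 87,979,500 bytes.
Track C: 24:41 (min:sec) = 1,481 s; 48,000 × 1,481 × 2 × 2 = 284,352,000 bytes.
Total = 421,995,500 bytes = 422.0 MB.

422.0 MB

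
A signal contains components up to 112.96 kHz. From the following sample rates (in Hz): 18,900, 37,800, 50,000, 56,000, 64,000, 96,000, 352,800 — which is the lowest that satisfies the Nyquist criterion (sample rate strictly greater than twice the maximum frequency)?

Need sample rate > 2 × 112,960 = 225,920 Hz.
Lowest listed rate above 225,920 Hz is 352,800 Hz.

352,800 Hz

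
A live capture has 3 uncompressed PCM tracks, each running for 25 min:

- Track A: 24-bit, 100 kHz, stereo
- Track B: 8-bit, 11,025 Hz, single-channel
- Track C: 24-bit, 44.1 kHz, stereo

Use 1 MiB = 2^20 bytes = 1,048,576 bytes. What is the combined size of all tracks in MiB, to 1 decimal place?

1252.6 MiB

25 min = 1,500 s.
Track A: 100,000 × 1,500 × 3 × 2 = 900,000,000 bytes.
Track B: 11,025 × 1,500 × 1 × 1 = 16,537,500 bytes.
Track C: 44,100 × 1,500 × 3 × 2 = 396,900,000 bytes.
Total = 1,313,437,500 bytes = 1252.6 MiB.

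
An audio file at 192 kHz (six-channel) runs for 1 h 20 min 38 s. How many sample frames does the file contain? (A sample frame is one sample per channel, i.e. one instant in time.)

928,896,000 sample frames

1 h 20 min 38 s = 4,838 s.
192,000 samples/s × 4,838 s = 928,896,000 frames.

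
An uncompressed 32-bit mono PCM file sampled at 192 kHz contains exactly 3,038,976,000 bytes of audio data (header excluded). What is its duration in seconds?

3,957 seconds

Byte rate = 192,000 × 4 × 1 = 768,000 bytes/s.
Duration = 3,038,976,000 / 768,000 = 3,957 s.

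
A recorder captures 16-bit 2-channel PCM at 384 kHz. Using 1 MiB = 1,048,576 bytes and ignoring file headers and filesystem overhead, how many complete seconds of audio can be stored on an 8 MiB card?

5 seconds

Uncompressed byte rate = 384,000 × 2 × 2 = 1,536,000 bytes/s.
Capacity = 8 × 1,048,576 = 8,388,608 bytes.
8,388,608 / 1,536,000 ≈ 5.46 s → 5 seconds.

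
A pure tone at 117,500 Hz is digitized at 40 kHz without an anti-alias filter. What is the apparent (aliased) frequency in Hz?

Nyquist = 40,000/2 = 20,000 Hz; 117,500 Hz exceeds it.
Alias = |117,500 − 3×40,000| = |117,500 − 120,000| = 2,500 Hz.

2,500 Hz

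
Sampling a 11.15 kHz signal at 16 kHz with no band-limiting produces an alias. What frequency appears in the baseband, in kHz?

Nyquist = 16,000/2 = 8,000 Hz; 11,150 Hz exceeds it.
Alias = |11,150 − 1×16,000| = |11,150 − 16,000| = 4,850 Hz = 4.85 kHz.

4.85 kHz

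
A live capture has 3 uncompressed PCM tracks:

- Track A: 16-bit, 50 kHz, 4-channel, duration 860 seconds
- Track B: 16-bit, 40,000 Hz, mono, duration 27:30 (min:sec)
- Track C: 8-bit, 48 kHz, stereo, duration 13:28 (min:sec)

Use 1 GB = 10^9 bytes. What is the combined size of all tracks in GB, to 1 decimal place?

0.6 GB

Track A: 50,000 × 860 × 2 × 4 = 344,000,000 bytes.
Track B: 27:30 (min:sec) = 1,650 s; 40,000 × 1,650 × 2 × 1 = 132,000,000 bytes.
Track C: 13:28 (min:sec) = 808 s; 48,000 × 808 × 1 × 2 = 77,568,000 bytes.
Total = 553,568,000 bytes = 0.6 GB.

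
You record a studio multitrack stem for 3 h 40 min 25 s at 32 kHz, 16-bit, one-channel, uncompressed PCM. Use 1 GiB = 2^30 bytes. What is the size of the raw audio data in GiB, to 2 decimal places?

Duration = 3 h 40 min 25 s = 13,225 s.
Bytes = 32,000 samples/s × 13,225 s × 2 bytes/sample × 1 ch = 846,400,000 bytes.
846,400,000 / 1,073,741,824 = 0.79 GiB.

0.79 GiB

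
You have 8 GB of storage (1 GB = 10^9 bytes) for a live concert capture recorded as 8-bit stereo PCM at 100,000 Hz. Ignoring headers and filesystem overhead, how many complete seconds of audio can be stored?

40,000 seconds

Uncompressed byte rate = 100,000 × 1 × 2 = 200,000 bytes/s.
Capacity = 8 × 1,000,000,000 = 8,000,000,000 bytes.
8,000,000,000 / 200,000 ≈ 40000 s → 40,000 seconds.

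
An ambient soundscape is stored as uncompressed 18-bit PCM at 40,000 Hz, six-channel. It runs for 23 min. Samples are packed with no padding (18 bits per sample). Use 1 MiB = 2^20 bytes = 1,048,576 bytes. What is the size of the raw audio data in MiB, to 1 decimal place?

Duration = 23 min = 1,380 s.
Bits = 40,000 × 1,380 × 18 × 6 = 5,961,600,000 bits = 745,200,000 bytes.
745,200,000 / 1,048,576 = 710.7 MiB.

710.7 MiB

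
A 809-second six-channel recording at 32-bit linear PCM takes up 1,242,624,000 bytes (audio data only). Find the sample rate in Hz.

64,000 Hz

Bytes = sample_rate × seconds × bytes_per_sample × channels.
sample_rate = 1,242,624,000 / (809 × 4 × 6) = 1,242,624,000 / 19,416 = 64,000 Hz.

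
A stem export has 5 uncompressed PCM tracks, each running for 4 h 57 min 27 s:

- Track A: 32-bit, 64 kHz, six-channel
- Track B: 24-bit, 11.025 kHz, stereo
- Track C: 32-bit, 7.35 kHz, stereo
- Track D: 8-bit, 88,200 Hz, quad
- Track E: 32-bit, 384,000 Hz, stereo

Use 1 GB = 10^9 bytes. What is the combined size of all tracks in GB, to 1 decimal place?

90.8 GB

4 h 57 min 27 s = 17,847 s.
Track A: 64,000 × 17,847 × 4 × 6 = 27,412,992,000 bytes.
Track B: 11,025 × 17,847 × 3 × 2 = 1,180,579,050 bytes.
Track C: 7,350 × 17,847 × 4 × 2 = 1,049,403,600 bytes.
Track D: 88,200 × 17,847 × 1 × 4 = 6,296,421,600 bytes.
Track E: 384,000 × 17,847 × 4 × 2 = 54,825,984,000 bytes.
Total = 90,765,380,250 bytes = 90.8 GB.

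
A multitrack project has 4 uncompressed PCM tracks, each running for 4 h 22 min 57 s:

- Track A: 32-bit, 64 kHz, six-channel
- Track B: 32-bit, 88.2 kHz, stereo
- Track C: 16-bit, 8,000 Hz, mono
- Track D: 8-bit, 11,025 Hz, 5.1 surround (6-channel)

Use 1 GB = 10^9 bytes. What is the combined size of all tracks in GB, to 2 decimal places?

4 h 22 min 57 s = 15,777 s.
Track A: 64,000 × 15,777 × 4 × 6 = 24,233,472,000 bytes.
Track B: 88,200 × 15,777 × 4 × 2 = 11,132,251,200 bytes.
Track C: 8,000 × 15,777 × 2 × 1 = 252,432,000 bytes.
Track D: 11,025 × 15,777 × 1 × 6 = 1,043,648,550 bytes.
Total = 36,661,803,750 bytes = 36.66 GB.

36.66 GB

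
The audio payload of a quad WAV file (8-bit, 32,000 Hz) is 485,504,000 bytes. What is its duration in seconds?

3,793 seconds

Byte rate = 32,000 × 1 × 4 = 128,000 bytes/s.
Duration = 485,504,000 / 128,000 = 3,793 s.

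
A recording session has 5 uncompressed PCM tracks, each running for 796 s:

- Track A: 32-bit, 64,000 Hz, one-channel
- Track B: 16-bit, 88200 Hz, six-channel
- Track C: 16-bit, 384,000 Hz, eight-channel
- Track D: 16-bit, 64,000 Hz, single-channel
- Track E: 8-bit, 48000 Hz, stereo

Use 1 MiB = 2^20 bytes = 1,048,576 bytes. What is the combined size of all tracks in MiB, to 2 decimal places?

Track A: 64,000 × 796 × 4 × 1 = 203,776,000 bytes.
Track B: 88,200 × 796 × 2 × 6 = 842,486,400 bytes.
Track C: 384,000 × 796 × 2 × 8 = 4,890,624,000 bytes.
Track D: 64,000 × 796 × 2 × 1 = 101,888,000 bytes.
Track E: 48,000 × 796 × 1 × 2 = 76,416,000 bytes.
Total = 6,115,190,400 bytes = 5831.90 MiB.

5831.90 MiB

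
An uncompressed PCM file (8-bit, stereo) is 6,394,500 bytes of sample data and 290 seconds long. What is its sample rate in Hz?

Bytes = sample_rate × seconds × bytes_per_sample × channels.
sample_rate = 6,394,500 / (290 × 1 × 2) = 6,394,500 / 580 = 11,025 Hz.

11,025 Hz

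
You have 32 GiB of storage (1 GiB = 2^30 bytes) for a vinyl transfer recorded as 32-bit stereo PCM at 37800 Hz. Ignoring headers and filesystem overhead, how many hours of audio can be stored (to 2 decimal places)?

31.56 hours

Uncompressed byte rate = 37,800 × 4 × 2 = 302,400 bytes/s.
Capacity = 32 × 1,073,741,824 = 34,359,738,368 bytes.
34,359,738,368 / 302,400 ≈ 113623.47 s → 31.56 hours.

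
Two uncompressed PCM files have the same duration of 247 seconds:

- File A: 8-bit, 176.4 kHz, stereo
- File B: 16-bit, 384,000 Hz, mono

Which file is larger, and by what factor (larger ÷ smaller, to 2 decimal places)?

File A: 176,400 × 1 × 2 = 352,800 bytes/s.
File B: 384,000 × 2 × 1 = 768,000 bytes/s.
File B is larger; ratio = 189,696,000 / 87,141,600 = 2.18.

File B, by a factor of 2.18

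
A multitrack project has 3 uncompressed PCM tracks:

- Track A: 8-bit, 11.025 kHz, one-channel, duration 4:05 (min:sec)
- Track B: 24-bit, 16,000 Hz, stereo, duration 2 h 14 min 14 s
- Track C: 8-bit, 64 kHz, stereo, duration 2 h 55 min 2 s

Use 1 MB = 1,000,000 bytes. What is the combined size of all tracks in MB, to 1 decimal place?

Track A: 4:05 (min:sec) = 245 s; 11,025 × 245 × 1 × 1 = 2,701,125 bytes.
Track B: 2 h 14 min 14 s = 8,054 s; 16,000 × 8,054 × 3 × 2 = 773,184,000 bytes.
Track C: 2 h 55 min 2 s = 10,502 s; 64,000 × 10,502 × 1 × 2 = 1,344,256,000 bytes.
Total = 2,120,141,125 bytes = 2120.1 MB.

2120.1 MB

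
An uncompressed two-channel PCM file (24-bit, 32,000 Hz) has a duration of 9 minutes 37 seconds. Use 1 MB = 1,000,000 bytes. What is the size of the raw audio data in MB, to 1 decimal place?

Duration = 9 minutes 37 seconds = 577 s.
Bytes = 32,000 samples/s × 577 s × 3 bytes/sample × 2 ch = 110,784,000 bytes.
110,784,000 / 1,000,000 = 110.8 MB.

110.8 MB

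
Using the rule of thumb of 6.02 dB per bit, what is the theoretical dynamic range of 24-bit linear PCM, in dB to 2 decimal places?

144.48 dB

24 × 6.02 = 144.48 dB.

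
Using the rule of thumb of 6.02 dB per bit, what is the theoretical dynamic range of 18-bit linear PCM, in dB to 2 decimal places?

18 × 6.02 = 108.36 dB.

108.36 dB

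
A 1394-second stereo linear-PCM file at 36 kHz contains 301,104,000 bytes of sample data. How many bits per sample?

24 bits

Bytes per sample = 301,104,000 / (36,000 × 1,394 × 2) = 301,104,000 / 100,368,000 = 3.
Bit depth = 3 × 8 = 24 bits.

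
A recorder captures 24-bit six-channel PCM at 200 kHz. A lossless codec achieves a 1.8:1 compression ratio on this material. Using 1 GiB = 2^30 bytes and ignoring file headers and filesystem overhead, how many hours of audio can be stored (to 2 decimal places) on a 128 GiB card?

19.09 hours

Uncompressed byte rate = 200,000 × 3 × 6 = 3,600,000 bytes/s.
After 1.8:1 compression, effective rate ≈ 2000000 bytes/s.
Capacity = 128 × 1,073,741,824 = 137,438,953,472 bytes.
137,438,953,472 / effective rate ≈ 68719.48 s → 19.09 hours.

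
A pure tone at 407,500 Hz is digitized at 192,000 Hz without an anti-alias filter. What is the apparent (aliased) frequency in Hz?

Nyquist = 192,000/2 = 96,000 Hz; 407,500 Hz exceeds it.
Alias = |407,500 − 2×192,000| = |407,500 − 384,000| = 23,500 Hz.

23,500 Hz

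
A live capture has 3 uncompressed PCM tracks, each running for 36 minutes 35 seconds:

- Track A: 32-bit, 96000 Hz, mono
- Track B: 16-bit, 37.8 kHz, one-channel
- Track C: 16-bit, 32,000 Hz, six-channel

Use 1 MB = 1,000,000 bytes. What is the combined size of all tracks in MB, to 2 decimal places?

36 minutes 35 seconds = 2,195 s.
Track A: 96,000 × 2,195 × 4 × 1 = 842,880,000 bytes.
Track B: 37,800 × 2,195 × 2 × 1 = 165,942,000 bytes.
Track C: 32,000 × 2,195 × 2 × 6 = 842,880,000 bytes.
Total = 1,851,702,000 bytes = 1851.70 MB.

1851.70 MB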